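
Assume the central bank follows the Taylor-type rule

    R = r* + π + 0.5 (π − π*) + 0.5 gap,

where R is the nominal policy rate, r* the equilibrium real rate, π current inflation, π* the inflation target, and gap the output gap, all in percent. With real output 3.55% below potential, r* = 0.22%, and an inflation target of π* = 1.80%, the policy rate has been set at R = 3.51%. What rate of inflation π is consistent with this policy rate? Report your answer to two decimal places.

3.98%

Output 3.55% below potential → gap = -3.55.
Collecting π: R = r* + (1 + 0.5) π − 0.5 π* + 0.5 gap
1.5 π = 3.51 − 0.22 + 0.5 × 1.80 − 0.5 × (-3.55) = 5.965
π = 5.965 / 1.5 = 3.98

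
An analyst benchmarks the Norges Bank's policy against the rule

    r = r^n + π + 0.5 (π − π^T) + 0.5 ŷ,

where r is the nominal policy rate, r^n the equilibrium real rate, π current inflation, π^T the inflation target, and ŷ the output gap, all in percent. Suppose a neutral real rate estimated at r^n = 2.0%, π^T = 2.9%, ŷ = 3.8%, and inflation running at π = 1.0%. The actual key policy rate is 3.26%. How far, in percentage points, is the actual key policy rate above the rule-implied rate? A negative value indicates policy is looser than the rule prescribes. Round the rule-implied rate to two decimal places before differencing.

r = 2.0 + 1.0 + 0.5 × (1.0 − 2.9) + 0.5 × 3.8
   = 2.0 + 1 − 0.95 + 1.9 = 3.95
Deviation = 3.26 − 3.95 = -0.69 pp.

-0.69 pp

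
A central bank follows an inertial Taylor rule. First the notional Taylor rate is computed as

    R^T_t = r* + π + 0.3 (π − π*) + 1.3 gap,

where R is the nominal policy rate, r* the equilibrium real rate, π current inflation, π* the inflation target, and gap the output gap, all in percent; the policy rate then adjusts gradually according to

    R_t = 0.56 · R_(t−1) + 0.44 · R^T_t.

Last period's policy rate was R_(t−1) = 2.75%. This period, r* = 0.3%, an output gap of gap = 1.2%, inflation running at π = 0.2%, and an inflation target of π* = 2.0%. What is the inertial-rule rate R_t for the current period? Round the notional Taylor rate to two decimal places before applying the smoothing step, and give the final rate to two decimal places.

R^T_t = 0.3 + 0.2 + 0.3 × (0.2 − 2.0) + 1.3 × 1.2
   = 0.3 + 0.2 − 0.54 + 1.56 = 1.52
R_t = 0.56 × 2.75 + 0.44 × 1.52 = 1.54 + 0.6688 = 2.21

2.21%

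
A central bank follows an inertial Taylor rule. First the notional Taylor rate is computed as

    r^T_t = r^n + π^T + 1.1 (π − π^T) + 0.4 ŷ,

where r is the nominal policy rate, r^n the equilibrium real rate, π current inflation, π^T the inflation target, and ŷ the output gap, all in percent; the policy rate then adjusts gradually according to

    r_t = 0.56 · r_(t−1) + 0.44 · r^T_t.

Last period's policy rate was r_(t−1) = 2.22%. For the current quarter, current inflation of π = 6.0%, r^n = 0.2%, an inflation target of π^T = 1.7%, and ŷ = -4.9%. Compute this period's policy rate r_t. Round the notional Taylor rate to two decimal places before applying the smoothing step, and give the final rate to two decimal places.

r^T_t = 0.2 + 1.7 + 1.1 × (6.0 − 1.7) + 0.4 × (-4.9)
   = 0.2 + 1.7 + 4.73 − 1.96 = 4.67
r_t = 0.56 × 2.22 + 0.44 × 4.67 = 1.2432 + 2.0548 = 3.30

3.30%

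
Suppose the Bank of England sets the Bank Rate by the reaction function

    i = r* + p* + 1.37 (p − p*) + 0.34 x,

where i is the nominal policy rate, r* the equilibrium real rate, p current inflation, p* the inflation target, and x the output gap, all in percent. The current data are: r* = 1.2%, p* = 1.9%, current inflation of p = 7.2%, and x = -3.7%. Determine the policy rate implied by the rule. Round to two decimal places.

i = 1.2 + 1.9 + 1.37 × (7.2 − 1.9) + 0.34 × (-3.7)
   = 1.2 + 1.9 + 7.261 − 1.258 = 9.10

9.10%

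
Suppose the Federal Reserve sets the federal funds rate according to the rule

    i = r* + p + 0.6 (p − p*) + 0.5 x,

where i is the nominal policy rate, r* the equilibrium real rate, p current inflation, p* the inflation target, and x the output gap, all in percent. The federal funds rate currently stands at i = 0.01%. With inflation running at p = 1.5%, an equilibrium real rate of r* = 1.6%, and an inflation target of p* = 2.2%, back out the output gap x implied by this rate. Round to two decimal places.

0.5 x = 0.01 − 1.6 − 1.5 − 0.6 × (1.5 − 2.2) = -2.67
x = -2.67 / 0.5 = -5.34

-5.34%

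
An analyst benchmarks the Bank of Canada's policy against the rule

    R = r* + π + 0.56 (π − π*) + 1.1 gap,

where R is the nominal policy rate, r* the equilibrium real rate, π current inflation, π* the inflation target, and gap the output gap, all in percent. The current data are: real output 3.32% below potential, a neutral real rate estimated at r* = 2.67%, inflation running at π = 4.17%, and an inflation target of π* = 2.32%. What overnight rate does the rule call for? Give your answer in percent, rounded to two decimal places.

4.22%

Output 3.32% below potential → gap = -3.32.
R = 2.67 + 4.17 + 0.56 × (4.17 − 2.32) + 1.1 × (-3.32)
   = 2.67 + 4.17 + 1.036 − 3.652 = 4.22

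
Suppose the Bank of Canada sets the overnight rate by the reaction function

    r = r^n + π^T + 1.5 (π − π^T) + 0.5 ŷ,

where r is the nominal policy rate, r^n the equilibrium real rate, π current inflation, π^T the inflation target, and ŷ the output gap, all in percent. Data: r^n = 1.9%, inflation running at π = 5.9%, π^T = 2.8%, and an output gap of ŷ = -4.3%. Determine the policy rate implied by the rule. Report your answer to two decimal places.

7.20%

r = 1.9 + 2.8 + 1.5 × (5.9 − 2.8) + 0.5 × (-4.3)
   = 1.9 + 2.8 + 4.65 − 2.15 = 7.20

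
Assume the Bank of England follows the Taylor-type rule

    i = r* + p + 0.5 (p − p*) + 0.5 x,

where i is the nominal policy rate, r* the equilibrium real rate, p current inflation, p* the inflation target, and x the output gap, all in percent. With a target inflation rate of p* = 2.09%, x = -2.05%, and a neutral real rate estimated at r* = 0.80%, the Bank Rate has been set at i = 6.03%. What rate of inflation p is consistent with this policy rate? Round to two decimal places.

4.87%

Collecting p: i = r* + (1 + 0.5) p − 0.5 p* + 0.5 x
1.5 p = 6.03 − 0.80 + 0.5 × 2.09 − 0.5 × (-2.05) = 7.3
p = 7.3 / 1.5 = 4.87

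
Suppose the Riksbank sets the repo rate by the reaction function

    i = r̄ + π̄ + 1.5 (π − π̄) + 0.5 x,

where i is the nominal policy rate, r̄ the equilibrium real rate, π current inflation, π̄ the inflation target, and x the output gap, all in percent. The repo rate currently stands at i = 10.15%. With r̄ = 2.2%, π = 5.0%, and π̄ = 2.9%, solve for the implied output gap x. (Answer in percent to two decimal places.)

0.5 x = 10.15 − 2.2 − 2.9 − 1.5 × (5.0 − 2.9) = 1.9
x = 1.9 / 0.5 = 3.80

3.80%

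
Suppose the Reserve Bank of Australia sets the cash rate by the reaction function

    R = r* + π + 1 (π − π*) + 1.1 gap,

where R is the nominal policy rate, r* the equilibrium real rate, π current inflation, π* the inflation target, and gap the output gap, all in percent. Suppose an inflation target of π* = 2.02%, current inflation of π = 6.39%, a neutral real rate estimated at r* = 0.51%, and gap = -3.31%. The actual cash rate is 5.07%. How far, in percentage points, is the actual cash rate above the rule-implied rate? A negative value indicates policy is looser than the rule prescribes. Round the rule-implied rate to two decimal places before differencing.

R = 0.51 + 6.39 + 1 × (6.39 − 2.02) + 1.1 × (-3.31)
   = 0.51 + 6.39 + 4.37 − 3.641 = 7.63
Deviation = 5.07 − 7.63 = -2.56 pp.

-2.56 pp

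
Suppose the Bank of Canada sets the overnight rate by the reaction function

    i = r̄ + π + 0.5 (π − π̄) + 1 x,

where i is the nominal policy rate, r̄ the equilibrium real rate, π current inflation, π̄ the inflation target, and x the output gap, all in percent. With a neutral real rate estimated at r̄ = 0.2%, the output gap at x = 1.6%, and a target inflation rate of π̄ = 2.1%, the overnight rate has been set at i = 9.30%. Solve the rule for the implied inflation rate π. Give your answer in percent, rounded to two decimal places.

5.70%

Collecting π: i = r̄ + (1 + 0.5) π − 0.5 π̄ + 1 x
1.5 π = 9.30 − 0.2 + 0.5 × 2.1 − 1 × 1.6 = 8.55
π = 8.55 / 1.5 = 5.70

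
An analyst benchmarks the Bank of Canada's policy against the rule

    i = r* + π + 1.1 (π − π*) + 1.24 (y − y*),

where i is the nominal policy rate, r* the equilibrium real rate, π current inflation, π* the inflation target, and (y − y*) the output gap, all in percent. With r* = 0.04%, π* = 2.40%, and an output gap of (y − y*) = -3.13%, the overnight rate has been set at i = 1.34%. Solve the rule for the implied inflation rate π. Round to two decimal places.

3.72%

Collecting π: i = r* + (1 + 1.1) π − 1.1 π* + 1.24 (y − y*)
2.1 π = 1.34 − 0.04 + 1.1 × 2.40 − 1.24 × (-3.13) = 7.8212
π = 7.8212 / 2.1 = 3.72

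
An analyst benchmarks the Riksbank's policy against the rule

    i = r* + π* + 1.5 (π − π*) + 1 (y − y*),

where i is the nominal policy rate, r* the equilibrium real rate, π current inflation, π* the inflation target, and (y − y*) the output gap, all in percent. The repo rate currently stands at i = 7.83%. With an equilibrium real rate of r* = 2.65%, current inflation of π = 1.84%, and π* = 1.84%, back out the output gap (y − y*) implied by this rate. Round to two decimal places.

3.34%

1 (y − y*) = 7.83 − 2.65 − 1.84 − 1.5 × (1.84 − 1.84) = 3.34
(y − y*) = 3.34 / 1 = 3.34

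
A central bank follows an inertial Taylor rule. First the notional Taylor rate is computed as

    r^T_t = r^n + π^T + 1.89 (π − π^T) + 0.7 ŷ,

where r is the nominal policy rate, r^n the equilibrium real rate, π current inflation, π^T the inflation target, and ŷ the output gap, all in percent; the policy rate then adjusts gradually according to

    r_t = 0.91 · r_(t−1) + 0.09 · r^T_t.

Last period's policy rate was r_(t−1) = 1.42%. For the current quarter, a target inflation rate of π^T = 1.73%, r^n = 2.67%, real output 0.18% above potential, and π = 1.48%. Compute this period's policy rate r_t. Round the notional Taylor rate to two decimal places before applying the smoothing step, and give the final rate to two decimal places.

1.66%

Output 0.18% above potential → ŷ = 0.18.
r^T_t = 2.67 + 1.73 + 1.89 × (1.48 − 1.73) + 0.7 × 0.18
   = 2.67 + 1.73 − 0.4725 + 0.126 = 4.05
r_t = 0.91 × 1.42 + 0.09 × 4.05 = 1.2922 + 0.3645 = 1.66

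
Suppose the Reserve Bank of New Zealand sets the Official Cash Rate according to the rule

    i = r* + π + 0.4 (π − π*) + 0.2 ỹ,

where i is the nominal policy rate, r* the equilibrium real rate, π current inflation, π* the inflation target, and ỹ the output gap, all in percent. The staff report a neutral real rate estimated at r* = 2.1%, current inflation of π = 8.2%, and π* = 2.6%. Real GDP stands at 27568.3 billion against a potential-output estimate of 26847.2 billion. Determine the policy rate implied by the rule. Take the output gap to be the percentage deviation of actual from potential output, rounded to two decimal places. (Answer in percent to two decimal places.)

13.08%

Output gap = 100 × (27568.3 − 26847.2) / 26847.2 = 2.69%.
i = 2.10 + 8.20 + 0.4 × (8.20 − 2.60) + 0.2 × 2.69
   = 2.10 + 8.2 + 2.24 + 0.538 = 13.08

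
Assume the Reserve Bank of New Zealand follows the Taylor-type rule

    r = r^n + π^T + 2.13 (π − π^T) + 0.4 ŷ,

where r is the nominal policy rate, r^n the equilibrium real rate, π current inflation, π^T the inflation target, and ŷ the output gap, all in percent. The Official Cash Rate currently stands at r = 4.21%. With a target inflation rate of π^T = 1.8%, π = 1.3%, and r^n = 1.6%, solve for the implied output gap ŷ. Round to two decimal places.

4.69%

0.4 ŷ = 4.21 − 1.6 − 1.8 − 2.13 × (1.3 − 1.8) = 1.875
ŷ = 1.875 / 0.4 = 4.69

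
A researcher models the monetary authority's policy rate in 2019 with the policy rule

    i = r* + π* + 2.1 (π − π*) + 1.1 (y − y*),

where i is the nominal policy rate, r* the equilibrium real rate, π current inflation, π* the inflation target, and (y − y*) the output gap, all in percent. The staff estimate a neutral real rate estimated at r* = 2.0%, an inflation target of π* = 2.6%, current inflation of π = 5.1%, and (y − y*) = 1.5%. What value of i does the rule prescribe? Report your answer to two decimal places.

i = 2.0 + 2.6 + 2.1 × (5.1 − 2.6) + 1.1 × 1.5
   = 2.0 + 2.6 + 5.25 + 1.65 = 11.50

11.50%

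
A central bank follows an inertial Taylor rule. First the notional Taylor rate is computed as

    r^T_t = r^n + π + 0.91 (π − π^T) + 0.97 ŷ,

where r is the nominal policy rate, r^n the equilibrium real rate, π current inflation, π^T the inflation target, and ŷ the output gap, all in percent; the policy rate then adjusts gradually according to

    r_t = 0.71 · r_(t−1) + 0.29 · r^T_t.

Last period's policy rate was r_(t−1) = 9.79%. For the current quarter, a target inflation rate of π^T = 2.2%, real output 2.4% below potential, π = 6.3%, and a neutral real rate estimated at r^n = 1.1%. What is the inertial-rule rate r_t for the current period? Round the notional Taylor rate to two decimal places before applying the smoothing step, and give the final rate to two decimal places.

Output 2.4% below potential → ŷ = -2.4.
r^T_t = 1.1 + 6.3 + 0.91 × (6.3 − 2.2) + 0.97 × (-2.4)
   = 1.1 + 6.3 + 3.731 − 2.328 = 8.80
r_t = 0.71 × 9.79 + 0.29 × 8.80 = 6.9509 + 2.552 = 9.50

9.50%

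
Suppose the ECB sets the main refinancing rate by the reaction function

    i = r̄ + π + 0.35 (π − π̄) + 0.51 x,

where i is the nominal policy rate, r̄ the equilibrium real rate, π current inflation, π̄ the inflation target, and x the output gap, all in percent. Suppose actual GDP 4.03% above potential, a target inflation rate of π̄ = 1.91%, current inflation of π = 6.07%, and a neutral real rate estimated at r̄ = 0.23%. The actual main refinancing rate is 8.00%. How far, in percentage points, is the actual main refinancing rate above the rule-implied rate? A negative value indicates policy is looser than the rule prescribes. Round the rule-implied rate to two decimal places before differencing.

Output 4.03% above potential → x = 4.03.
i = 0.23 + 6.07 + 0.35 × (6.07 − 1.91) + 0.51 × 4.03
   = 0.23 + 6.07 + 1.456 + 2.0553 = 9.81
Deviation = 8.00 − 9.81 = -1.81 pp.

-1.81 pp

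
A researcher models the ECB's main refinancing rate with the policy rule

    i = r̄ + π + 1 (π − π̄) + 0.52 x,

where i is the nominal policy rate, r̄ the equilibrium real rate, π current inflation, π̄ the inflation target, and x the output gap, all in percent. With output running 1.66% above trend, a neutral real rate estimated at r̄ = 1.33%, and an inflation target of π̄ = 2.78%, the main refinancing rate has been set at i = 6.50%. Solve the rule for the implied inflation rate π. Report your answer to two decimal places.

3.54%

Output 1.66% above potential → x = 1.66.
Collecting π: i = r̄ + (1 + 1) π − 1 π̄ + 0.52 x
2 π = 6.50 − 1.33 + 1 × 2.78 − 0.52 × 1.66 = 7.0868
π = 7.0868 / 2 = 3.54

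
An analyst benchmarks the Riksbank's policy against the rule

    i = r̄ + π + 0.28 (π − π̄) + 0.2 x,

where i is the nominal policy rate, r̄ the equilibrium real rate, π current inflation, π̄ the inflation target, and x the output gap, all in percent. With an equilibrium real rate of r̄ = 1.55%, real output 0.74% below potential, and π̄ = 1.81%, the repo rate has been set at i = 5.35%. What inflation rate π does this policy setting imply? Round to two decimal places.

3.48%

Output 0.74% below potential → x = -0.74.
Collecting π: i = r̄ + (1 + 0.28) π − 0.28 π̄ + 0.2 x
1.28 π = 5.35 − 1.55 + 0.28 × 1.81 − 0.2 × (-0.74) = 4.4548
π = 4.4548 / 1.28 = 3.48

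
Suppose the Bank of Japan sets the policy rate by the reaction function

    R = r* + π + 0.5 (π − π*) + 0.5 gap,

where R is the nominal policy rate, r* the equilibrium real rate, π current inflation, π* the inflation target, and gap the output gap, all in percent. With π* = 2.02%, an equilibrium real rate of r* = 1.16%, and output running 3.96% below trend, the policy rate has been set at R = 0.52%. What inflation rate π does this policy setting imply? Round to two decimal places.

1.57%

Output 3.96% below potential → gap = -3.96.
Collecting π: R = r* + (1 + 0.5) π − 0.5 π* + 0.5 gap
1.5 π = 0.52 − 1.16 + 0.5 × 2.02 − 0.5 × (-3.96) = 2.35
π = 2.35 / 1.5 = 1.57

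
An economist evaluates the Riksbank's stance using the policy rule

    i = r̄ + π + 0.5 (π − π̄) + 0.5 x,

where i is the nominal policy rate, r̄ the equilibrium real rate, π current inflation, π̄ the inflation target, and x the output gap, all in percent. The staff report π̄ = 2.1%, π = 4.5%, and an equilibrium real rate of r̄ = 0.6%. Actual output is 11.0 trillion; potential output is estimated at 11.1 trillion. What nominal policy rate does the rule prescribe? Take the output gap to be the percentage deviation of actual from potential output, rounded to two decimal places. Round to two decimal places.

5.85%

Output gap = 100 × (11.0 − 11.1) / 11.1 = -0.90%.
i = 0.60 + 4.50 + 0.5 × (4.50 − 2.10) + 0.5 × (-0.90)
   = 0.60 + 4.5 + 1.2 − 0.45 = 5.85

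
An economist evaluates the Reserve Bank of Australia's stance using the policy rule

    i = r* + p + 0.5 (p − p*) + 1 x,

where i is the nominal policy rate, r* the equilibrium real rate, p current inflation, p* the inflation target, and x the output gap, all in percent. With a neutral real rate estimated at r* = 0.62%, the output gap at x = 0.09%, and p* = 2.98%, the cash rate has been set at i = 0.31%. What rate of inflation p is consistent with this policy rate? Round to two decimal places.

Collecting p: i = r* + (1 + 0.5) p − 0.5 p* + 1 x
1.5 p = 0.31 − 0.62 + 0.5 × 2.98 − 1 × 0.09 = 1.09
p = 1.09 / 1.5 = 0.73

0.73%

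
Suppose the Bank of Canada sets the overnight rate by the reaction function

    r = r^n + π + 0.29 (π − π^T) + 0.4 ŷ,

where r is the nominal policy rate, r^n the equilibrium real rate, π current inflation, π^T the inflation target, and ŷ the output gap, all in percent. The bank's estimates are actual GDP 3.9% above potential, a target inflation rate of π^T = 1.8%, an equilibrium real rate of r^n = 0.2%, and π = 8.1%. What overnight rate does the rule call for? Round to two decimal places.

Output 3.9% above potential → ŷ = 3.9.
r = 0.2 + 8.1 + 0.29 × (8.1 − 1.8) + 0.4 × 3.9
   = 0.2 + 8.1 + 1.827 + 1.56 = 11.69

11.69%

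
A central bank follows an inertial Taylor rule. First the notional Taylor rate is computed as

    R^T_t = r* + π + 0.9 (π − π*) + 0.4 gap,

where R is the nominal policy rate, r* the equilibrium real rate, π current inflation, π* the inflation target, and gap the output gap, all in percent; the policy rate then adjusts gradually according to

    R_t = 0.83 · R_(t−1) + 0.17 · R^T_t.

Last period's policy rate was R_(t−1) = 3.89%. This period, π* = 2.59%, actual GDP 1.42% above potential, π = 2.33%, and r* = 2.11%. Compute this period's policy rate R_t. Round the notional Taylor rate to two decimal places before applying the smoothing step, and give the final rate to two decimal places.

4.04%

Output 1.42% above potential → gap = 1.42.
R^T_t = 2.11 + 2.33 + 0.9 × (2.33 − 2.59) + 0.4 × 1.42
   = 2.11 + 2.33 − 0.234 + 0.568 = 4.77
R_t = 0.83 × 3.89 + 0.17 × 4.77 = 3.2287 + 0.8109 = 4.04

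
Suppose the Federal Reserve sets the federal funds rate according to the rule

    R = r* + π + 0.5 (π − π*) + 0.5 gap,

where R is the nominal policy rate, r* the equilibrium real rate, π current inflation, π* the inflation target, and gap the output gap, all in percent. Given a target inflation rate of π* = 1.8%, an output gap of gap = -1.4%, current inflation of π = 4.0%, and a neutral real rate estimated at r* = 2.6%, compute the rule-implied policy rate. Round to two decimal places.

7.00%

R = 2.6 + 4.0 + 0.5 × (4.0 − 1.8) + 0.5 × (-1.4)
   = 2.6 + 4 + 1.1 − 0.7 = 7.00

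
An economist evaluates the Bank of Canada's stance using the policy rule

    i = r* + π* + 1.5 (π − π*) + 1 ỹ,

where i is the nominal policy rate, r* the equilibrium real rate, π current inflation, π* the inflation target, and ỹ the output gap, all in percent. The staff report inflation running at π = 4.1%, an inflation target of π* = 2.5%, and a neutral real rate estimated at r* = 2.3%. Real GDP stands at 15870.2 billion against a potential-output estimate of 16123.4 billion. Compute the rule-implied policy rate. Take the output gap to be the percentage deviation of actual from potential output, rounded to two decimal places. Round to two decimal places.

5.63%

Output gap = 100 × (15870.2 − 16123.4) / 16123.4 = -1.57%.
i = 2.30 + 2.50 + 1.5 × (4.10 − 2.50) + 1 × (-1.57)
   = 2.30 + 2.5 + 2.4 − 1.57 = 5.63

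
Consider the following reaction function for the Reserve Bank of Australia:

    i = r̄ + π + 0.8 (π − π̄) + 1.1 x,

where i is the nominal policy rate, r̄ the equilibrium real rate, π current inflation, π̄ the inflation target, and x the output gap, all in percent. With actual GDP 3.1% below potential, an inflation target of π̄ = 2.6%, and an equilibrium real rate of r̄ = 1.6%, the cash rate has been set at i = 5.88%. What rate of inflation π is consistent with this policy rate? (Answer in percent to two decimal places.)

5.43%

Output 3.1% below potential → x = -3.1.
Collecting π: i = r̄ + (1 + 0.8) π − 0.8 π̄ + 1.1 x
1.8 π = 5.88 − 1.6 + 0.8 × 2.6 − 1.1 × (-3.1) = 9.77
π = 9.77 / 1.8 = 5.43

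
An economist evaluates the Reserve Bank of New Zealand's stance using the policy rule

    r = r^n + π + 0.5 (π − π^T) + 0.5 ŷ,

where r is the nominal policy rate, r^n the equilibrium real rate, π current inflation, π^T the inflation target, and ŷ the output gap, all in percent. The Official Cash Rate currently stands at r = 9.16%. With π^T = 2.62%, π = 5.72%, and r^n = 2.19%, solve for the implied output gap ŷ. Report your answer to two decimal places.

0.5 ŷ = 9.16 − 2.19 − 5.72 − 0.5 × (5.72 − 2.62) = -0.3
ŷ = -0.3 / 0.5 = -0.60

-0.60%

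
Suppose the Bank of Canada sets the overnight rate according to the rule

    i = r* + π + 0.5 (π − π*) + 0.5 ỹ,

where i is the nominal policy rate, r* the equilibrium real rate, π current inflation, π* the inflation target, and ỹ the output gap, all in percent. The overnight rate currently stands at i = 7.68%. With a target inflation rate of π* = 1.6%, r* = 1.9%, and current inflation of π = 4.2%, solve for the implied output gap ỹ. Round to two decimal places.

0.5 ỹ = 7.68 − 1.9 − 4.2 − 0.5 × (4.2 − 1.6) = 0.28
ỹ = 0.28 / 0.5 = 0.56

0.56%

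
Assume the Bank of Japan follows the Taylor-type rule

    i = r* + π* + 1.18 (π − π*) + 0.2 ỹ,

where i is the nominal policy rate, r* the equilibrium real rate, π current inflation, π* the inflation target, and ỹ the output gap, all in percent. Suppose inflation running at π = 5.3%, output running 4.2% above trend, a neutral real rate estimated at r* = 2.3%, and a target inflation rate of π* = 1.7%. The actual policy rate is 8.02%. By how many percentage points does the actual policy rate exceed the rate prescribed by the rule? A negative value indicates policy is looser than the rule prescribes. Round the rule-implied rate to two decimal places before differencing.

-1.07 pp

Output 4.2% above potential → ỹ = 4.2.
i = 2.3 + 1.7 + 1.18 × (5.3 − 1.7) + 0.2 × 4.2
   = 2.3 + 1.7 + 4.248 + 0.84 = 9.09
Deviation = 8.02 − 9.09 = -1.07 pp.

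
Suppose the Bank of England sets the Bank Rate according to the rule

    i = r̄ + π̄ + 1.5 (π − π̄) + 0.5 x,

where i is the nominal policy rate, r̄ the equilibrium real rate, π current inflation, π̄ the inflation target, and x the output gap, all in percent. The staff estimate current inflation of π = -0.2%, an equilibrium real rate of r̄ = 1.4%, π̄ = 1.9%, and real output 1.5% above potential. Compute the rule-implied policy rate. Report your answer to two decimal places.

0.90%

Output 1.5% above potential → x = 1.5.
i = 1.4 + 1.9 + 1.5 × (-0.2 − 1.9) + 0.5 × 1.5
   = 1.4 + 1.9 − 3.15 + 0.75 = 0.90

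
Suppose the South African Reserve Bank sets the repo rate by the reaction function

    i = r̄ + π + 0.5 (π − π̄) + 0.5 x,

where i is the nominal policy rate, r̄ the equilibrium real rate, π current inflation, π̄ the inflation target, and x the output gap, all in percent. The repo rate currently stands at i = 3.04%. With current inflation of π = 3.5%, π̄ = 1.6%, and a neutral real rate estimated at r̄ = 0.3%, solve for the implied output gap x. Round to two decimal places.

-3.42%

0.5 x = 3.04 − 0.3 − 3.5 − 0.5 × (3.5 − 1.6) = -1.71
x = -1.71 / 0.5 = -3.42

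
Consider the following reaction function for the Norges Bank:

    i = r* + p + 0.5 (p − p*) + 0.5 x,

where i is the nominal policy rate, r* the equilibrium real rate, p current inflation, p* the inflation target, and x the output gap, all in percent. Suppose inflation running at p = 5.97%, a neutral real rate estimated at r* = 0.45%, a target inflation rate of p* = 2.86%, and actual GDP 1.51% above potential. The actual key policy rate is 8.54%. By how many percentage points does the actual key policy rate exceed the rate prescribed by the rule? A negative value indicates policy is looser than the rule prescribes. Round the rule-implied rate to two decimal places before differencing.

Output 1.51% above potential → x = 1.51.
i = 0.45 + 5.97 + 0.5 × (5.97 − 2.86) + 0.5 × 1.51
   = 0.45 + 5.97 + 1.555 + 0.755 = 8.73
Deviation = 8.54 − 8.73 = -0.19 pp.

-0.19 pp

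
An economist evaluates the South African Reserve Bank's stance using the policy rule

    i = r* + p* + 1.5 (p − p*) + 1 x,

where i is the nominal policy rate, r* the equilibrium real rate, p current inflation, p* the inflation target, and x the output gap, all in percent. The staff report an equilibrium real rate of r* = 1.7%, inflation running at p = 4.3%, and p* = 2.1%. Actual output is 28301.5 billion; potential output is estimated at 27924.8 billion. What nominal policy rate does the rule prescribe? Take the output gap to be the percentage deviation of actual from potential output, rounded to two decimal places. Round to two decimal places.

Output gap = 100 × (28301.5 − 27924.8) / 27924.8 = 1.35%.
i = 1.70 + 2.10 + 1.5 × (4.30 − 2.10) + 1 × 1.35
   = 1.70 + 2.1 + 3.3 + 1.35 = 8.45

8.45%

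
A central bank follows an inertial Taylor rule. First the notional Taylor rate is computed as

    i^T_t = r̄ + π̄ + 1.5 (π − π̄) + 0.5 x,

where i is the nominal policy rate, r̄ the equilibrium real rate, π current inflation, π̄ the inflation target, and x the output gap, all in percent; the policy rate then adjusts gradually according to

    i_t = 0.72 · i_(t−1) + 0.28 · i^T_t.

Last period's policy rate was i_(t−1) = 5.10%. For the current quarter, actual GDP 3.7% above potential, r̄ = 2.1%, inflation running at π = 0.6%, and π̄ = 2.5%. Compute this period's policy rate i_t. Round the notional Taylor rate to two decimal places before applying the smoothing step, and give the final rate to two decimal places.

4.68%

Output 3.7% above potential → x = 3.7.
i^T_t = 2.1 + 2.5 + 1.5 × (0.6 − 2.5) + 0.5 × 3.7
   = 2.1 + 2.5 − 2.85 + 1.85 = 3.60
i_t = 0.72 × 5.10 + 0.28 × 3.60 = 3.672 + 1.008 = 4.68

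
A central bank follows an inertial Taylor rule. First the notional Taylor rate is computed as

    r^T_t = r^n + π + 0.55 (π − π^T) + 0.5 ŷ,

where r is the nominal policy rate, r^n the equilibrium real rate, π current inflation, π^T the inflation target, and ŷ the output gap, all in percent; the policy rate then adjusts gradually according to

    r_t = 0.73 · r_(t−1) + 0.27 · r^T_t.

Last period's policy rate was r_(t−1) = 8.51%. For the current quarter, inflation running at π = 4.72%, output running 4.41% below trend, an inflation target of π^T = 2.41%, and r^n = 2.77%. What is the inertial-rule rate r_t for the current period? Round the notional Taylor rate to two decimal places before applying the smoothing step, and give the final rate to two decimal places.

Output 4.41% below potential → ŷ = -4.41.
r^T_t = 2.77 + 4.72 + 0.55 × (4.72 − 2.41) + 0.5 × (-4.41)
   = 2.77 + 4.72 + 1.2705 − 2.205 = 6.56
r_t = 0.73 × 8.51 + 0.27 × 6.56 = 6.2123 + 1.7712 = 7.98

7.98%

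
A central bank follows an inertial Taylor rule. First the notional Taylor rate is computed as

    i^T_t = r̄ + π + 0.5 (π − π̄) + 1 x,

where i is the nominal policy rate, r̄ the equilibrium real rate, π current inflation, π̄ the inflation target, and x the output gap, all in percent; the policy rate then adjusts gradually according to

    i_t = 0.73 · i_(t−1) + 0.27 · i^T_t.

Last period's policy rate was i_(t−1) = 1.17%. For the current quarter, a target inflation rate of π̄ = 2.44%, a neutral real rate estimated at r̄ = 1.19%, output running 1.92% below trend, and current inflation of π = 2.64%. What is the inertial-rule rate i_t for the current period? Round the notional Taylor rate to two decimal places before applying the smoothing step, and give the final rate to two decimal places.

Output 1.92% below potential → x = -1.92.
i^T_t = 1.19 + 2.64 + 0.5 × (2.64 − 2.44) + 1 × (-1.92)
   = 1.19 + 2.64 + 0.1 − 1.92 = 2.01
i_t = 0.73 × 1.17 + 0.27 × 2.01 = 0.8541 + 0.5427 = 1.40

1.40%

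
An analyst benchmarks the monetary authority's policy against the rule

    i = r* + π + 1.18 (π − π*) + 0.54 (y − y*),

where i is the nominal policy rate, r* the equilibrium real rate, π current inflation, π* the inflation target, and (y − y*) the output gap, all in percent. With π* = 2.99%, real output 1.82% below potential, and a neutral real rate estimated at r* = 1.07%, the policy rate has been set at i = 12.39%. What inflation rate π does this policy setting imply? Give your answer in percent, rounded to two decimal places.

7.26%

Output 1.82% below potential → (y − y*) = -1.82.
Collecting π: i = r* + (1 + 1.18) π − 1.18 π* + 0.54 (y − y*)
2.18 π = 12.39 − 1.07 + 1.18 × 2.99 − 0.54 × (-1.82) = 15.831
π = 15.831 / 2.18 = 7.26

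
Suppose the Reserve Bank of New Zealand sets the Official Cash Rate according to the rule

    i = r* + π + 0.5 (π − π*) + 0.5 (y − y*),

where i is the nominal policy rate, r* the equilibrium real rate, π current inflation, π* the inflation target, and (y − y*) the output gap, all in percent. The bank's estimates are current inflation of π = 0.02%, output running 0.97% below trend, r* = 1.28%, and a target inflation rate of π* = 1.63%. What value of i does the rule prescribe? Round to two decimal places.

0.01%

Output 0.97% below potential → (y − y*) = -0.97.
i = 1.28 + 0.02 + 0.5 × (0.02 − 1.63) + 0.5 × (-0.97)
   = 1.28 + 0.02 − 0.805 − 0.485 = 0.01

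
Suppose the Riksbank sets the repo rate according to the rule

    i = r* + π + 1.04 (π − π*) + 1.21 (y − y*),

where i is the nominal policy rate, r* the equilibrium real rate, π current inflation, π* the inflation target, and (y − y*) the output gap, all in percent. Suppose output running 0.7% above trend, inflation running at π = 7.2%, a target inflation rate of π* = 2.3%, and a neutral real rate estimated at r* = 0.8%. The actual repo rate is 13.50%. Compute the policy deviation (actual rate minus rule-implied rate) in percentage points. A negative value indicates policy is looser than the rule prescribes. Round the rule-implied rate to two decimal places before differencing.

Output 0.7% above potential → (y − y*) = 0.7.
i = 0.8 + 7.2 + 1.04 × (7.2 − 2.3) + 1.21 × 0.7
   = 0.8 + 7.2 + 5.096 + 0.847 = 13.94
Deviation = 13.50 − 13.94 = -0.44 pp.

-0.44 pp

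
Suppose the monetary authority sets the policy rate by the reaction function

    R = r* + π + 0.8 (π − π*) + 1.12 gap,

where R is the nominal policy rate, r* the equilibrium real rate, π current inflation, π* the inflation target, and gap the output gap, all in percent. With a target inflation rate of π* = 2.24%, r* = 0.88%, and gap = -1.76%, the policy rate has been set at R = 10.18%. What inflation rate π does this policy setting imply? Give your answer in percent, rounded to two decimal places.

Collecting π: R = r* + (1 + 0.8) π − 0.8 π* + 1.12 gap
1.8 π = 10.18 − 0.88 + 0.8 × 2.24 − 1.12 × (-1.76) = 13.0632
π = 13.0632 / 1.8 = 7.26

7.26%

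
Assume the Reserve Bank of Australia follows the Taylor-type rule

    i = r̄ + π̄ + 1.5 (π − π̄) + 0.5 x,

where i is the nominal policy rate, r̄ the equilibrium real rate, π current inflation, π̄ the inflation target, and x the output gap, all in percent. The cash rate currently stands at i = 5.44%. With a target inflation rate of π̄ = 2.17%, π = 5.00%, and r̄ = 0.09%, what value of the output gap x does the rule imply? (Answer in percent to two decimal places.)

0.5 x = 5.44 − 0.09 − 2.17 − 1.5 × (5.00 − 2.17) = -1.065
x = -1.065 / 0.5 = -2.13

-2.13%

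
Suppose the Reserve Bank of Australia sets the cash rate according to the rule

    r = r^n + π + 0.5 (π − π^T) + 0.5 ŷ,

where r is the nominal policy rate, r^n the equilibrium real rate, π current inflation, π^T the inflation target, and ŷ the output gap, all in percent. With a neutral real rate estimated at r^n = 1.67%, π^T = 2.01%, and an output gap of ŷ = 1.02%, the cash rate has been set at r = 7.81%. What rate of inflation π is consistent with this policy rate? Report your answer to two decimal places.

4.42%

Collecting π: r = r^n + (1 + 0.5) π − 0.5 π^T + 0.5 ŷ
1.5 π = 7.81 − 1.67 + 0.5 × 2.01 − 0.5 × 1.02 = 6.635
π = 6.635 / 1.5 = 4.42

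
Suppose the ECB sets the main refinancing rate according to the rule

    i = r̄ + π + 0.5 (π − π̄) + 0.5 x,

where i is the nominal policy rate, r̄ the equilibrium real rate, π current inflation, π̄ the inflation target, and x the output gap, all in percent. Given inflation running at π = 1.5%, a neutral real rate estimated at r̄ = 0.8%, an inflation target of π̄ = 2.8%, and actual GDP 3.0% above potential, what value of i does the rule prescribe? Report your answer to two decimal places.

Output 3.0% above potential → x = 3.0.
i = 0.8 + 1.5 + 0.5 × (1.5 − 2.8) + 0.5 × 3.0
   = 0.8 + 1.5 − 0.65 + 1.5 = 3.15

3.15%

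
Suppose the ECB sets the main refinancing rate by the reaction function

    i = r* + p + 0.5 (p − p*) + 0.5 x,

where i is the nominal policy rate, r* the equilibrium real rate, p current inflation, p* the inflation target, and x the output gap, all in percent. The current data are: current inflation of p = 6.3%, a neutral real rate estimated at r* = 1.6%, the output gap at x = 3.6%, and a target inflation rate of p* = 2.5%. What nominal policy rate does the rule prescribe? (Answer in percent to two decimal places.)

11.60%

i = 1.6 + 6.3 + 0.5 × (6.3 − 2.5) + 0.5 × 3.6
   = 1.6 + 6.3 + 1.9 + 1.8 = 11.60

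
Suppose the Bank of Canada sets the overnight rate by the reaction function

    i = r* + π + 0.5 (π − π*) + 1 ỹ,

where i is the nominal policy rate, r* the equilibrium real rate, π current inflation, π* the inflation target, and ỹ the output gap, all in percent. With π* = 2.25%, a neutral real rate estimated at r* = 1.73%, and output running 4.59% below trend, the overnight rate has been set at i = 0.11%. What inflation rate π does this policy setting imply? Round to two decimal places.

Output 4.59% below potential → ỹ = -4.59.
Collecting π: i = r* + (1 + 0.5) π − 0.5 π* + 1 ỹ
1.5 π = 0.11 − 1.73 + 0.5 × 2.25 − 1 × (-4.59) = 4.095
π = 4.095 / 1.5 = 2.73

2.73%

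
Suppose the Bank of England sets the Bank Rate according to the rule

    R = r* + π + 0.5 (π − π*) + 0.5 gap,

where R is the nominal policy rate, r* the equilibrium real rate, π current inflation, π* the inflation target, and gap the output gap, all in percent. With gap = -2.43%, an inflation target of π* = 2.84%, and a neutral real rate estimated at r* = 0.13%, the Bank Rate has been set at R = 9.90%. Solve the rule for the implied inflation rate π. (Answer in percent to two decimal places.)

Collecting π: R = r* + (1 + 0.5) π − 0.5 π* + 0.5 gap
1.5 π = 9.90 − 0.13 + 0.5 × 2.84 − 0.5 × (-2.43) = 12.405
π = 12.405 / 1.5 = 8.27

8.27%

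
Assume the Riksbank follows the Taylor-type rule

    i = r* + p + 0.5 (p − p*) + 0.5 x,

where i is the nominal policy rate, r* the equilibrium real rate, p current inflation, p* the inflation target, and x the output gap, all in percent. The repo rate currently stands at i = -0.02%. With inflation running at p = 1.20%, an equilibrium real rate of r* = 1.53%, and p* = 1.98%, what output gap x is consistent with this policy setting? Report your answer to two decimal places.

-4.72%

0.5 x = -0.02 − 1.53 − 1.20 − 0.5 × (1.20 − 1.98) = -2.36
x = -2.36 / 0.5 = -4.72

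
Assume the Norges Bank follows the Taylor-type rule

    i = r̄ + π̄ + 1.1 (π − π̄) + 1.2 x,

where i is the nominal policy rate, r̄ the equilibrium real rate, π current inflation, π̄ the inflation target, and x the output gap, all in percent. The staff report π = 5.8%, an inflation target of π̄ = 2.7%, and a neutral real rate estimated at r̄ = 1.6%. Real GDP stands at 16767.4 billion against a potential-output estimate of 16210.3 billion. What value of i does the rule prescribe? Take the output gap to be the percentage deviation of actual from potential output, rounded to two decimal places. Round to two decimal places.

Output gap = 100 × (16767.4 − 16210.3) / 16210.3 = 3.44%.
i = 1.60 + 2.70 + 1.1 × (5.80 − 2.70) + 1.2 × 3.44
   = 1.60 + 2.7 + 3.41 + 4.128 = 11.84

11.84%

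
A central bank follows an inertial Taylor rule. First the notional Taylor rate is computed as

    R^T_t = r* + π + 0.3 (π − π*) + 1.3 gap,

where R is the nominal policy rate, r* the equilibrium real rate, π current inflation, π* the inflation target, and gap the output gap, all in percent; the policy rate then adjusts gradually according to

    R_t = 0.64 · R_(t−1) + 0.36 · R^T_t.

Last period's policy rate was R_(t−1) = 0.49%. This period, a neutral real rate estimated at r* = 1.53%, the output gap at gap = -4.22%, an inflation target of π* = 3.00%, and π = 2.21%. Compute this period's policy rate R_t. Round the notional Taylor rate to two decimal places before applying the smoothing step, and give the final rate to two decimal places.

R^T_t = 1.53 + 2.21 + 0.3 × (2.21 − 3.00) + 1.3 × (-4.22)
   = 1.53 + 2.21 − 0.237 − 5.486 = -1.98
R_t = 0.64 × 0.49 + 0.36 × (-1.98) = 0.3136 − 0.7128 = -0.40

-0.40%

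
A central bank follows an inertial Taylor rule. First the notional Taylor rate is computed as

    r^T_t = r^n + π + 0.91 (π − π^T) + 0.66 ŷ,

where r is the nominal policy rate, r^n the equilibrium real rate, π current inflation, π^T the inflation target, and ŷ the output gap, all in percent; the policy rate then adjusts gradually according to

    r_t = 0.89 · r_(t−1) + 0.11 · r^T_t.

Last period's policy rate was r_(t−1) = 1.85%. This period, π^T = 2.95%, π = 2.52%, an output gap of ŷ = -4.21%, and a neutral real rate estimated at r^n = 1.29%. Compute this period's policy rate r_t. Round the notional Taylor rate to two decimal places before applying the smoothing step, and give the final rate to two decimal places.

1.72%

r^T_t = 1.29 + 2.52 + 0.91 × (2.52 − 2.95) + 0.66 × (-4.21)
   = 1.29 + 2.52 − 0.3913 − 2.7786 = 0.64
r_t = 0.89 × 1.85 + 0.11 × 0.64 = 1.6465 + 0.0704 = 1.72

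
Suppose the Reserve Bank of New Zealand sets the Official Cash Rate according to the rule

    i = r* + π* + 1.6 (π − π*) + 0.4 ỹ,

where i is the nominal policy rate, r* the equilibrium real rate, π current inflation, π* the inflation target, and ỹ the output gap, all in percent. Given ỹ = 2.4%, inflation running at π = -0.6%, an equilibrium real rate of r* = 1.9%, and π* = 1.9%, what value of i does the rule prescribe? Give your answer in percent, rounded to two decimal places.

0.76%

i = 1.9 + 1.9 + 1.6 × (-0.6 − 1.9) + 0.4 × 2.4
   = 1.9 + 1.9 − 4 + 0.96 = 0.76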